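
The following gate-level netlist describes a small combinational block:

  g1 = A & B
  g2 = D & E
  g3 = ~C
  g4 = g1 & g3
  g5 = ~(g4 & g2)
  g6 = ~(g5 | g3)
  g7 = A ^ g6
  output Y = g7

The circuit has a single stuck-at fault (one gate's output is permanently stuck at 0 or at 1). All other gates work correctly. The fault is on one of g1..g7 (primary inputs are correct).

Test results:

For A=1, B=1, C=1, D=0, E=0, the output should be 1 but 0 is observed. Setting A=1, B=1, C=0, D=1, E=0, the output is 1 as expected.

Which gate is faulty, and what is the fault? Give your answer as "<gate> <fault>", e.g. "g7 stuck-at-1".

g5 stuck-at-0

Fault-free values for test 1 (A=1, B=1, C=1, D=0, E=0): g1=1, g2=0, g3=0, g4=0, g5=1, g6=0, g7=1, giving Y=1. Observed 0.
Test 1: faults giving observed 0 are {g5 stuck-at-0, g6 stuck-at-1, g7 stuck-at-0}.
Test 2 (A=1, B=1, C=0, D=1, E=0): fault-free g1=1, g2=0, g3=1, g4=1, g5=1, g6=0, g7=1 → 1; observed 1. Eliminates g6 stuck-at-1, g7 stuck-at-0.
Only g5 stuck-at-0 is consistent with every test.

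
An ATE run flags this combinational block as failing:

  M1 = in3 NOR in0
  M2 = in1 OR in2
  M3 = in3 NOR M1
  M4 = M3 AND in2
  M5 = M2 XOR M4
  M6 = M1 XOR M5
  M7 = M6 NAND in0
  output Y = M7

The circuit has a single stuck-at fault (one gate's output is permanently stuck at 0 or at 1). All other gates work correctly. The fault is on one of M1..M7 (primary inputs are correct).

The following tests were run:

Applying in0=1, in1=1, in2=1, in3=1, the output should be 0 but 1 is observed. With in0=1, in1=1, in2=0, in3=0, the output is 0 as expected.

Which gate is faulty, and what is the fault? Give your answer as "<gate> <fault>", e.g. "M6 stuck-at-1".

Fault-free values for test 1 (in0=1, in1=1, in2=1, in3=1): M1=0, M2=1, M3=0, M4=0, M5=1, M6=1, M7=0, giving Y=0. Observed 1.
Test 1: faults giving observed 1 are {M1 stuck-at-1, M2 stuck-at-0, M3 stuck-at-1, M4 stuck-at-1, M5 stuck-at-0, M6 stuck-at-0, M7 stuck-at-1}.
Test 2 (in0=1, in1=1, in2=0, in3=0): fault-free M1=0, M2=1, M3=1, M4=0, M5=1, M6=1, M7=0 → 0; observed 0. Eliminates M1 stuck-at-1, M2 stuck-at-0, M4 stuck-at-1, M5 stuck-at-0, M6 stuck-at-0, M7 stuck-at-1.
Only M3 stuck-at-1 is consistent with every test.

M3 stuck-at-1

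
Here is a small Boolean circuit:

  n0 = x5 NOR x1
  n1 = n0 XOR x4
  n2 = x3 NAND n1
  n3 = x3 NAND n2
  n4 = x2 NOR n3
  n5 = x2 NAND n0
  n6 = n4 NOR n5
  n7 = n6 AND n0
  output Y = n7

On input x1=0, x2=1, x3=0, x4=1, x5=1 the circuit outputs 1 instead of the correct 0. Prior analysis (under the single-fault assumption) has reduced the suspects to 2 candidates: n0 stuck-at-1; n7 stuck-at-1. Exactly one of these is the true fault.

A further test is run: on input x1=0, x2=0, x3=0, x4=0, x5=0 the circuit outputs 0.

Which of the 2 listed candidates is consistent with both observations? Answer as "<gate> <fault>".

n0 stuck-at-1

Evaluate each candidate on input x1=0, x2=0, x3=0, x4=0, x5=0:
  n0 stuck-at-1: n0=1 [stuck-at-1], n1=1, n2=1, n3=1, n4=0, n5=1, n6=0, n7=0 → 0 — matches
  n7 stuck-at-1: n0=1, n1=1, n2=1, n3=1, n4=0, n5=1, n6=0, n7=1 [stuck-at-1] → 1 — eliminated
Only n0 stuck-at-1 reproduces the observed 0.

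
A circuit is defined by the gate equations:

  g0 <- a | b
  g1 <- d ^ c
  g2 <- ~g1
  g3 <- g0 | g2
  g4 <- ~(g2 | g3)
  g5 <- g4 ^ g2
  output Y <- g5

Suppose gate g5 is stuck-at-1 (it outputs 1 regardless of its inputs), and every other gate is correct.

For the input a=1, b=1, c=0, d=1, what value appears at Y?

Propagate with g5 forced: g0=1, g1=1, g2=0, g3=1, g4=0, g5=1 [stuck-at-1].
So Y = 1. (Without the fault it would be 0.)

1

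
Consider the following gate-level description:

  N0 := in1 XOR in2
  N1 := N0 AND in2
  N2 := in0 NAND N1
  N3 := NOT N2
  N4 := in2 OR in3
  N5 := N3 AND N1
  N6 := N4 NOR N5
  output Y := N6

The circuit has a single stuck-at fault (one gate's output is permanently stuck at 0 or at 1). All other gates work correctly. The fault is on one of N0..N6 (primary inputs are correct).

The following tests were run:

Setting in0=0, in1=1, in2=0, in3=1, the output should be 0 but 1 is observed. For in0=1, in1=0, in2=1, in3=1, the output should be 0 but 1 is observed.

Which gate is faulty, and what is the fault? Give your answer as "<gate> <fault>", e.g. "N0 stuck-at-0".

Fault-free values for test 1 (in0=0, in1=1, in2=0, in3=1): N0=1, N1=0, N2=1, N3=0, N4=1, N5=0, N6=0, giving Y=0. Observed 1.
Test 1: faults giving observed 1 are {N4 stuck-at-0, N6 stuck-at-1}.
Test 2 (in0=1, in1=0, in2=1, in3=1): fault-free N0=1, N1=1, N2=0, N3=1, N4=1, N5=1, N6=0 → 0; observed 1. Eliminates N4 stuck-at-0.
Only N6 stuck-at-1 is consistent with every test.

N6 stuck-at-1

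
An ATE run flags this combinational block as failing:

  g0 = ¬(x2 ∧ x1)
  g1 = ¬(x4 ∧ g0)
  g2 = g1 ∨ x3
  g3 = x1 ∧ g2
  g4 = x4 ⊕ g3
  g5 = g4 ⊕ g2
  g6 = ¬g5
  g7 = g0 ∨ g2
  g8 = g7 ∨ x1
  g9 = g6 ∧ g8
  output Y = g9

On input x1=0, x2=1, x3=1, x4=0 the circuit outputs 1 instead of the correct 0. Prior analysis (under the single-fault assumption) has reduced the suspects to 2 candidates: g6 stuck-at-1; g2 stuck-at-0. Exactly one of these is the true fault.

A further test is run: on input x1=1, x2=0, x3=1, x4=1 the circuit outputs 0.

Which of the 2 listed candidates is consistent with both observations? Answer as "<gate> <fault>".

Evaluate each candidate on input x1=1, x2=0, x3=1, x4=1:
  g6 stuck-at-1: g0=1, g1=0, g2=1, g3=1, g4=0, g5=1, g6=1 [stuck-at-1], g7=1, g8=1, g9=1 → 1 — eliminated
  g2 stuck-at-0: g0=1, g1=0, g2=0 [stuck-at-0], g3=0, g4=1, g5=1, g6=0, g7=1, g8=1, g9=0 → 0 — matches
Only g2 stuck-at-0 reproduces the observed 0.

g2 stuck-at-0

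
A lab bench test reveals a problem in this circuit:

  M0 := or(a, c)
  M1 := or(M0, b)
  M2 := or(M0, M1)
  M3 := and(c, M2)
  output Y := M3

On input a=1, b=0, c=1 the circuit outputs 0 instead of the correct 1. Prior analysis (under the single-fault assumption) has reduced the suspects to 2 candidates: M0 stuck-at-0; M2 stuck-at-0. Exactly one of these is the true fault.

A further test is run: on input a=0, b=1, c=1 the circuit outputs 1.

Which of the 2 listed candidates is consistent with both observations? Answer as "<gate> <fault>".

Evaluate each candidate on input a=0, b=1, c=1:
  M0 stuck-at-0: M0=0 [stuck-at-0], M1=1, M2=1, M3=1 → 1 — matches
  M2 stuck-at-0: M0=1, M1=1, M2=0 [stuck-at-0], M3=0 → 0 — eliminated
Only M0 stuck-at-0 reproduces the observed 1.

M0 stuck-at-0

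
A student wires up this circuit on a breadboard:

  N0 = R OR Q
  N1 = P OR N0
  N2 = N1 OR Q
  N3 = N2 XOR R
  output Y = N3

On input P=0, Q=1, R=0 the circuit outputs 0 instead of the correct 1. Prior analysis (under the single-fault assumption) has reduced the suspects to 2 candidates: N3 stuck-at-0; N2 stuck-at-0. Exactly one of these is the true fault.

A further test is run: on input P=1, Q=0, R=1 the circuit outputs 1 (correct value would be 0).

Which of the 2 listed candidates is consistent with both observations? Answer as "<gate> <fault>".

Evaluate each candidate on input P=1, Q=0, R=1:
  N3 stuck-at-0: N0=1, N1=1, N2=1, N3=0 [stuck-at-0] → 0 — eliminated
  N2 stuck-at-0: N0=1, N1=1, N2=0 [stuck-at-0], N3=1 → 1 — matches
Only N2 stuck-at-0 reproduces the observed 1.

N2 stuck-at-0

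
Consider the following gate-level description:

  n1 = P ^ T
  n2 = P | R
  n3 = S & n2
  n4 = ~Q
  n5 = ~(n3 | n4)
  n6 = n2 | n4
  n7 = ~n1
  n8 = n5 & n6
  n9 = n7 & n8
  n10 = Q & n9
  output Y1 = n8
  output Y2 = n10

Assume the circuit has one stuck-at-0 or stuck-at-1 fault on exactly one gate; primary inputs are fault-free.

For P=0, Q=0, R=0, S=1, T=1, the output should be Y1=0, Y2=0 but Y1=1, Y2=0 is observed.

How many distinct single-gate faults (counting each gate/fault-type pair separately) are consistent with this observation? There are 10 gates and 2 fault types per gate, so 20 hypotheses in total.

Fault-free: n1=1, n2=0, n3=0, n4=1, n5=0, n6=1, n7=0, n8=0, n9=0, n10=0 → Y1=0, Y2=0. Observed Y1=1, Y2=0.
  n1: none of the 2 fault types match ✗
  n2: none of the 2 fault types match ✗
  n3: none of the 2 fault types match ✗
  n4: none of the 2 fault types match ✗
  n5: stuck-at-1 ✓; others ✗
  n6: none of the 2 fault types match ✗
  n7: none of the 2 fault types match ✗
  n8: stuck-at-1 ✓; others ✗
  n9: none of the 2 fault types match ✗
  n10: none of the 2 fault types match ✗
Consistent faults: {n5 stuck-at-1, n8 stuck-at-1} — 2 in all.

2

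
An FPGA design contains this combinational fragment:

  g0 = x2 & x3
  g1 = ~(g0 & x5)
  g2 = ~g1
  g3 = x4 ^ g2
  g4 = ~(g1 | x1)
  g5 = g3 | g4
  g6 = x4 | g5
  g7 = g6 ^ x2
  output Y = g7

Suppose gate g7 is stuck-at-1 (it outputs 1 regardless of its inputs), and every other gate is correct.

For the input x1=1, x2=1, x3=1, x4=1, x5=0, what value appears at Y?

1

Propagate with g7 forced: g0=1, g1=1, g2=0, g3=1, g4=0, g5=1, g6=1, g7=1 [stuck-at-1].
So Y = 1. (Without the fault it would be 0.)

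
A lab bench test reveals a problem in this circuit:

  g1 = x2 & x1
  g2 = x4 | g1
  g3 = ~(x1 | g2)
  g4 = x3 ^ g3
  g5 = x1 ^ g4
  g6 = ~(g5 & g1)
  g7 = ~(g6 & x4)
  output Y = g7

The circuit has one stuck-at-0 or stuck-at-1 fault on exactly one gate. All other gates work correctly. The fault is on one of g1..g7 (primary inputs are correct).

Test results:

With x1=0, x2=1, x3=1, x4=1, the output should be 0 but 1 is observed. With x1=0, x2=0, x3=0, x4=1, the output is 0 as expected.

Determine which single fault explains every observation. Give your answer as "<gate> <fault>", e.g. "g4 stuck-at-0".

g1 stuck-at-1

Fault-free values for test 1 (x1=0, x2=1, x3=1, x4=1): g1=0, g2=1, g3=0, g4=1, g5=1, g6=1, g7=0, giving Y=0. Observed 1.
Test 1: faults giving observed 1 are {g1 stuck-at-1, g6 stuck-at-0, g7 stuck-at-1}.
Test 2 (x1=0, x2=0, x3=0, x4=1): fault-free g1=0, g2=1, g3=0, g4=0, g5=0, g6=1, g7=0 → 0; observed 0. Eliminates g6 stuck-at-0, g7 stuck-at-1.
Only g1 stuck-at-1 is consistent with every test.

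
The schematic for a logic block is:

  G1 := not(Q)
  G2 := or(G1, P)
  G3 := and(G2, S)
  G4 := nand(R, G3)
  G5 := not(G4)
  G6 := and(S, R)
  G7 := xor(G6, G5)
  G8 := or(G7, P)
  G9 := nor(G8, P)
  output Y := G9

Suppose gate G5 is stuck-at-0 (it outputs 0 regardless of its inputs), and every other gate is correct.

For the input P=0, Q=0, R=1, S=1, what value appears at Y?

Propagate with G5 forced: G1=1, G2=1, G3=1, G4=0, G5=0 [stuck-at-0], G6=1, G7=1, G8=1, G9=0.
So Y = 0. (Without the fault it would be 1.)

0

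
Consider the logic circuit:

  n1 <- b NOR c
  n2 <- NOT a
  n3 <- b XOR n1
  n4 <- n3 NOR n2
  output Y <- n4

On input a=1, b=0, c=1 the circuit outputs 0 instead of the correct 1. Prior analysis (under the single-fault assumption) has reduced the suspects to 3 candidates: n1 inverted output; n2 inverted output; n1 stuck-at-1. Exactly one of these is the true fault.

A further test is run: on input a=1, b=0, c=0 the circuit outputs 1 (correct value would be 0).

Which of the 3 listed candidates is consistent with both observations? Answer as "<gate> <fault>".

n1 inverted output

Evaluate each candidate on input a=1, b=0, c=0:
  n1 inverted output: n1=0 [inverted output], n2=0, n3=0, n4=1 → 1 — matches
  n2 inverted output: n1=1, n2=1 [inverted output], n3=1, n4=0 → 0 — eliminated
  n1 stuck-at-1: n1=1 [stuck-at-1], n2=0, n3=1, n4=0 → 0 — eliminated
Only n1 inverted output reproduces the observed 1.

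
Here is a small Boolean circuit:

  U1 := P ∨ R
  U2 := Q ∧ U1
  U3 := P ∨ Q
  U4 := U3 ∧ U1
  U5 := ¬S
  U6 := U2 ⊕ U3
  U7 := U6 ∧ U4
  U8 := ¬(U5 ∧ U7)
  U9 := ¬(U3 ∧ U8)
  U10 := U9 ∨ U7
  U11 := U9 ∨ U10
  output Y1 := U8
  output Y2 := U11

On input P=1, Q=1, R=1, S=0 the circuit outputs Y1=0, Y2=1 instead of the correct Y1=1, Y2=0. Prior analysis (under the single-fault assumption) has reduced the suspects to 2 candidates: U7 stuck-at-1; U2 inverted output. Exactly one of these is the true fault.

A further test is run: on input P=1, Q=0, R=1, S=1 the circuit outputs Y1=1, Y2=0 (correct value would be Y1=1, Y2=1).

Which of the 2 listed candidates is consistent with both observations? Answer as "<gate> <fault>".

U2 inverted output

Evaluate each candidate on input P=1, Q=0, R=1, S=1:
  U7 stuck-at-1: U1=1, U2=0, U3=1, U4=1, U5=0, U6=1, U7=1 [stuck-at-1], U8=1, U9=0, U10=1, U11=1 → Y1=1, Y2=1 — eliminated
  U2 inverted output: U1=1, U2=1 [inverted output], U3=1, U4=1, U5=0, U6=0, U7=0, U8=1, U9=0, U10=0, U11=0 → Y1=1, Y2=0 — matches
Only U2 inverted output reproduces the observed Y1=1, Y2=0.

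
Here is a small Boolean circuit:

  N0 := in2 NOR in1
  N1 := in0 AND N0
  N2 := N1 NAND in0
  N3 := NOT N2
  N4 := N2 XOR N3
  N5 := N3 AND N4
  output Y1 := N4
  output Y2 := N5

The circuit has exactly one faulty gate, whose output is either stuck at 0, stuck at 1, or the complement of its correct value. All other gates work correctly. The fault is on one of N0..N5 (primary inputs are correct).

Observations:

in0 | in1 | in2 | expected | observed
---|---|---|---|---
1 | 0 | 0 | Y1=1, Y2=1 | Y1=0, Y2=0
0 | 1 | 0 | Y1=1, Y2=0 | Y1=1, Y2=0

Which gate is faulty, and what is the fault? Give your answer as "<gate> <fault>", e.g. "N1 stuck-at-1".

N3 stuck-at-0

Fault-free values for test 1 (in0=1, in1=0, in2=0): N0=1, N1=1, N2=0, N3=1, N4=1, N5=1, giving Y1=1, Y2=1. Observed Y1=0, Y2=0.
Test 1: faults giving observed Y1=0, Y2=0 are {N3 stuck-at-0, N3 inverted output, N4 stuck-at-0, N4 inverted output}.
Test 2 (in0=0, in1=1, in2=0): fault-free N0=0, N1=0, N2=1, N3=0, N4=1, N5=0 → Y1=1, Y2=0; observed Y1=1, Y2=0. Eliminates N3 inverted output, N4 stuck-at-0, N4 inverted output.
Only N3 stuck-at-0 is consistent with every test.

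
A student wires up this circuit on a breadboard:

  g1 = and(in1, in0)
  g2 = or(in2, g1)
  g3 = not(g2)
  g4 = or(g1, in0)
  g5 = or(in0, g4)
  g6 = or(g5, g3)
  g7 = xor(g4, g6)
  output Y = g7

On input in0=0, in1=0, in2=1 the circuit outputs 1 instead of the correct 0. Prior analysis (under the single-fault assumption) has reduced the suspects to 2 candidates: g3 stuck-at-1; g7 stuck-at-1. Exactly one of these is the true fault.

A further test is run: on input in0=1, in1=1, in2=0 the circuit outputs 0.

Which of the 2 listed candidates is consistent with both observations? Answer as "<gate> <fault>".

Evaluate each candidate on input in0=1, in1=1, in2=0:
  g3 stuck-at-1: g1=1, g2=1, g3=1 [stuck-at-1], g4=1, g5=1, g6=1, g7=0 → 0 — matches
  g7 stuck-at-1: g1=1, g2=1, g3=0, g4=1, g5=1, g6=1, g7=1 [stuck-at-1] → 1 — eliminated
Only g3 stuck-at-1 reproduces the observed 0.

g3 stuck-at-1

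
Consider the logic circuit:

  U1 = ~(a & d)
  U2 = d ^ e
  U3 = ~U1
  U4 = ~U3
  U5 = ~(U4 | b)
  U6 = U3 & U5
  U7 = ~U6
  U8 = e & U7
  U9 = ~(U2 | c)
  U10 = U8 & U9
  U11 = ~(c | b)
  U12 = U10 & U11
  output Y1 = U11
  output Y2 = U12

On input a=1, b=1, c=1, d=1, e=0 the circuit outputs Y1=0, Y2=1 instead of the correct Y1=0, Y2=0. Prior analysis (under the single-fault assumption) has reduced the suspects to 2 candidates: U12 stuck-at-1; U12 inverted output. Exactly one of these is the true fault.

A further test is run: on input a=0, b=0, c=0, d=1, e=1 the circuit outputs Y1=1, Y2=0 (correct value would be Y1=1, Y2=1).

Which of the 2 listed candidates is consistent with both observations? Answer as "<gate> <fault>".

U12 inverted output

Evaluate each candidate on input a=0, b=0, c=0, d=1, e=1:
  U12 stuck-at-1: U1=1, U2=0, U3=0, U4=1, U5=0, U6=0, U7=1, U8=1, U9=1, U10=1, U11=1, U12=1 [stuck-at-1] → Y1=1, Y2=1 — eliminated
  U12 inverted output: U1=1, U2=0, U3=0, U4=1, U5=0, U6=0, U7=1, U8=1, U9=1, U10=1, U11=1, U12=0 [inverted output] → Y1=1, Y2=0 — matches
Only U12 inverted output reproduces the observed Y1=1, Y2=0.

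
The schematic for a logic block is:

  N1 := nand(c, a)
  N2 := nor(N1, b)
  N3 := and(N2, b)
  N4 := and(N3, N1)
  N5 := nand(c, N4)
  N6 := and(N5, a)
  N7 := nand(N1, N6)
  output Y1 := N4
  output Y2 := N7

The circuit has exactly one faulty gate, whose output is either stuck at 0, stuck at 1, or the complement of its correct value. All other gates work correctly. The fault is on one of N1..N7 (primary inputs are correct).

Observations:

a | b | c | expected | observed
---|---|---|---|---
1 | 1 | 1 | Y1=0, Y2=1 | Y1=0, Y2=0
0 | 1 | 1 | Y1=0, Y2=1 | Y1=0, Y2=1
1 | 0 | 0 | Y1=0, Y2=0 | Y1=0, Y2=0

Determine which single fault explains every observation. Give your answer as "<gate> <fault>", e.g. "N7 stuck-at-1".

N1 stuck-at-1

Fault-free values for test 1 (a=1, b=1, c=1): N1=0, N2=0, N3=0, N4=0, N5=1, N6=1, N7=1, giving Y1=0, Y2=1. Observed Y1=0, Y2=0.
Test 1: faults giving observed Y1=0, Y2=0 are {N1 stuck-at-1, N1 inverted output, N7 stuck-at-0, N7 inverted output}.
Test 2 (a=0, b=1, c=1): fault-free N1=1, N2=0, N3=0, N4=0, N5=1, N6=0, N7=1 → Y1=0, Y2=1; observed Y1=0, Y2=1. Eliminates N7 stuck-at-0, N7 inverted output.
Test 3 (a=1, b=0, c=0): fault-free N1=1, N2=0, N3=0, N4=0, N5=1, N6=1, N7=0 → Y1=0, Y2=0; observed Y1=0, Y2=0. Eliminates N1 inverted output.
Only N1 stuck-at-1 is consistent with every test.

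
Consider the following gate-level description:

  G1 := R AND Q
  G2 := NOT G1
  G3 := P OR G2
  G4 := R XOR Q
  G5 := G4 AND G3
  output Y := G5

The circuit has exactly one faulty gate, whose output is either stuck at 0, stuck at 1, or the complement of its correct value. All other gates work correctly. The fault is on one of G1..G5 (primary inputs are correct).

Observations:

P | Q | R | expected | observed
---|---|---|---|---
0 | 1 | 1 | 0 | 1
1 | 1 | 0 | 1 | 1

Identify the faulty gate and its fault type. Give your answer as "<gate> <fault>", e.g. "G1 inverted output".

Fault-free values for test 1 (P=0, Q=1, R=1): G1=1, G2=0, G3=0, G4=0, G5=0, giving Y=0. Observed 1.
Test 1: faults giving observed 1 are {G5 stuck-at-1, G5 inverted output}.
Test 2 (P=1, Q=1, R=0): fault-free G1=0, G2=1, G3=1, G4=1, G5=1 → 1; observed 1. Eliminates G5 inverted output.
Only G5 stuck-at-1 is consistent with every test.

G5 stuck-at-1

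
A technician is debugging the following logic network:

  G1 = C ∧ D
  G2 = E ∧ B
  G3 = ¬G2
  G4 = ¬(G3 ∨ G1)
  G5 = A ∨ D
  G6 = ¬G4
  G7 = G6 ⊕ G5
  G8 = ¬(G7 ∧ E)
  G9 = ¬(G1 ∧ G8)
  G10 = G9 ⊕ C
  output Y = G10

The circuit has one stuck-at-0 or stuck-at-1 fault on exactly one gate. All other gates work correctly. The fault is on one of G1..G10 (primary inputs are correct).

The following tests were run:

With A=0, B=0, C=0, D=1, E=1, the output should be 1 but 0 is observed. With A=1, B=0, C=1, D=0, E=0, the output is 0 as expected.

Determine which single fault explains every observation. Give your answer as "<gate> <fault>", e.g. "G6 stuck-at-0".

Fault-free values for test 1 (A=0, B=0, C=0, D=1, E=1): G1=0, G2=0, G3=1, G4=0, G5=1, G6=1, G7=0, G8=1, G9=1, G10=1, giving Y=1. Observed 0.
Test 1: faults giving observed 0 are {G1 stuck-at-1, G9 stuck-at-0, G10 stuck-at-0}.
Test 2 (A=1, B=0, C=1, D=0, E=0): fault-free G1=0, G2=0, G3=1, G4=0, G5=1, G6=1, G7=0, G8=1, G9=1, G10=0 → 0; observed 0. Eliminates G1 stuck-at-1, G9 stuck-at-0.
Only G10 stuck-at-0 is consistent with every test.

G10 stuck-at-0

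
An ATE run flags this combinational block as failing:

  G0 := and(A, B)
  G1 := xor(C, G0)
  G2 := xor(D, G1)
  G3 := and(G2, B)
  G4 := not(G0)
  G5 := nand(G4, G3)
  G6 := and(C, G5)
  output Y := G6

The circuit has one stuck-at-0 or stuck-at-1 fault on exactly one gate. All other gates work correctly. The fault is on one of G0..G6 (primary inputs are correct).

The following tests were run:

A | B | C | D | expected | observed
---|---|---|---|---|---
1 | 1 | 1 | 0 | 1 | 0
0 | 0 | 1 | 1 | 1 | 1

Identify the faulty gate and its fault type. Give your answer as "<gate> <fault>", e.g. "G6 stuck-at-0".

G0 stuck-at-0

Fault-free values for test 1 (A=1, B=1, C=1, D=0): G0=1, G1=0, G2=0, G3=0, G4=0, G5=1, G6=1, giving Y=1. Observed 0.
Test 1: faults giving observed 0 are {G0 stuck-at-0, G5 stuck-at-0, G6 stuck-at-0}.
Test 2 (A=0, B=0, C=1, D=1): fault-free G0=0, G1=1, G2=0, G3=0, G4=1, G5=1, G6=1 → 1; observed 1. Eliminates G5 stuck-at-0, G6 stuck-at-0.
Only G0 stuck-at-0 is consistent with every test.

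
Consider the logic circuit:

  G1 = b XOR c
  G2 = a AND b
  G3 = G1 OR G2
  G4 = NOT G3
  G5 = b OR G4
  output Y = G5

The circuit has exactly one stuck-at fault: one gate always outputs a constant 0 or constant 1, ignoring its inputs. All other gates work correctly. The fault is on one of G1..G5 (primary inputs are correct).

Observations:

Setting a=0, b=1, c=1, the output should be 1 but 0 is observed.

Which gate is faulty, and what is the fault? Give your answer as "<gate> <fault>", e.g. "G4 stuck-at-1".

Fault-free values for test 1 (a=0, b=1, c=1): G1=0, G2=0, G3=0, G4=1, G5=1, giving Y=1. Observed 0.
Test 1: faults giving observed 0 are {G5 stuck-at-0}.
Only G5 stuck-at-0 is consistent with every test.

G5 stuck-at-0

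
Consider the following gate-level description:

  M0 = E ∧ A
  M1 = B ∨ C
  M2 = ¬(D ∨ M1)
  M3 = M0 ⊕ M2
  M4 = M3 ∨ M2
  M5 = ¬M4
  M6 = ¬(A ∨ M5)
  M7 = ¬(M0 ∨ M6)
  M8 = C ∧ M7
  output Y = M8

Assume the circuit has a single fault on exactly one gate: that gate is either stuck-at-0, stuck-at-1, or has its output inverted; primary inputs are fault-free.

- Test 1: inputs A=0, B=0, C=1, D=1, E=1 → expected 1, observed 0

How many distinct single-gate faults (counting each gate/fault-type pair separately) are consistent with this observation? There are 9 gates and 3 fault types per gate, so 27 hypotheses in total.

Fault-free: M0=0, M1=1, M2=0, M3=0, M4=0, M5=1, M6=0, M7=1, M8=1 → 1. Observed 0.
  M0: stuck-at-1, inverted output ✓; others ✗
  M1: none of the 3 fault types match ✗
  M2: stuck-at-1, inverted output ✓; others ✗
  M3: stuck-at-1, inverted output ✓; others ✗
  M4: stuck-at-1, inverted output ✓; others ✗
  M5: stuck-at-0, inverted output ✓; others ✗
  M6: stuck-at-1, inverted output ✓; others ✗
  M7: stuck-at-0, inverted output ✓; others ✗
  M8: stuck-at-0, inverted output ✓; others ✗
Consistent faults: {M0 stuck-at-1, M0 inverted output, M2 stuck-at-1, M2 inverted output, M3 stuck-at-1, M3 inverted output, M4 stuck-at-1, M4 inverted output, M5 stuck-at-0, M5 inverted output, M6 stuck-at-1, M6 inverted output, M7 stuck-at-0, M7 inverted output, M8 stuck-at-0, M8 inverted output} — 16 in all.

16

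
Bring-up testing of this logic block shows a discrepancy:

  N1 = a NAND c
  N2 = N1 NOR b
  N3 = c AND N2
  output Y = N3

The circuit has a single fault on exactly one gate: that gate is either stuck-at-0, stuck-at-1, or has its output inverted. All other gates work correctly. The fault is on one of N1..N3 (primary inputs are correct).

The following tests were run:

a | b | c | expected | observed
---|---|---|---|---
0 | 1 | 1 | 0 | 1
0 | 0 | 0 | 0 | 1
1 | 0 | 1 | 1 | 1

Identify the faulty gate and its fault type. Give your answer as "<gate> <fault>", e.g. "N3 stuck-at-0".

N3 stuck-at-1

Fault-free values for test 1 (a=0, b=1, c=1): N1=1, N2=0, N3=0, giving Y=0. Observed 1.
Test 1: faults giving observed 1 are {N2 stuck-at-1, N2 inverted output, N3 stuck-at-1, N3 inverted output}.
Test 2 (a=0, b=0, c=0): fault-free N1=1, N2=0, N3=0 → 0; observed 1. Eliminates N2 stuck-at-1, N2 inverted output.
Test 3 (a=1, b=0, c=1): fault-free N1=0, N2=1, N3=1 → 1; observed 1. Eliminates N3 inverted output.
Only N3 stuck-at-1 is consistent with every test.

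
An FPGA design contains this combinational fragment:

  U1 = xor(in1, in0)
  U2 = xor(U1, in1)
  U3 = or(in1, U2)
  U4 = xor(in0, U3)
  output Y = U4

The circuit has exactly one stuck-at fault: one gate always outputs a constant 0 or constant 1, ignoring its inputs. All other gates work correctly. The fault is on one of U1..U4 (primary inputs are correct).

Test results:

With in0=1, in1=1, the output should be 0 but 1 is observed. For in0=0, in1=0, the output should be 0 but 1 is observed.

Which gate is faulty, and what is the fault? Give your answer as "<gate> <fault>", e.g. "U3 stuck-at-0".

Fault-free values for test 1 (in0=1, in1=1): U1=0, U2=1, U3=1, U4=0, giving Y=0. Observed 1.
Test 1: faults giving observed 1 are {U3 stuck-at-0, U4 stuck-at-1}.
Test 2 (in0=0, in1=0): fault-free U1=0, U2=0, U3=0, U4=0 → 0; observed 1. Eliminates U3 stuck-at-0.
Only U4 stuck-at-1 is consistent with every test.

U4 stuck-at-1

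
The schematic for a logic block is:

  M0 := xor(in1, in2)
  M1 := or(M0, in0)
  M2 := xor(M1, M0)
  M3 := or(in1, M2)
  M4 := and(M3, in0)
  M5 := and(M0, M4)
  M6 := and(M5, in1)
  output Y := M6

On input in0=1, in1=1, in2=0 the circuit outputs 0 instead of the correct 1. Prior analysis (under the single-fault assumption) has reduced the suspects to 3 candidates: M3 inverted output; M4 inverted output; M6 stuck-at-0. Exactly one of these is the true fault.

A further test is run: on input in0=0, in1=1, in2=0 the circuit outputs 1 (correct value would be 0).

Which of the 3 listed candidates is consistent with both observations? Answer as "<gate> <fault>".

M4 inverted output

Evaluate each candidate on input in0=0, in1=1, in2=0:
  M3 inverted output: M0=1, M1=1, M2=0, M3=0 [inverted output], M4=0, M5=0, M6=0 → 0 — eliminated
  M4 inverted output: M0=1, M1=1, M2=0, M3=1, M4=1 [inverted output], M5=1, M6=1 → 1 — matches
  M6 stuck-at-0: M0=1, M1=1, M2=0, M3=1, M4=0, M5=0, M6=0 [stuck-at-0] → 0 — eliminated
Only M4 inverted output reproduces the observed 1.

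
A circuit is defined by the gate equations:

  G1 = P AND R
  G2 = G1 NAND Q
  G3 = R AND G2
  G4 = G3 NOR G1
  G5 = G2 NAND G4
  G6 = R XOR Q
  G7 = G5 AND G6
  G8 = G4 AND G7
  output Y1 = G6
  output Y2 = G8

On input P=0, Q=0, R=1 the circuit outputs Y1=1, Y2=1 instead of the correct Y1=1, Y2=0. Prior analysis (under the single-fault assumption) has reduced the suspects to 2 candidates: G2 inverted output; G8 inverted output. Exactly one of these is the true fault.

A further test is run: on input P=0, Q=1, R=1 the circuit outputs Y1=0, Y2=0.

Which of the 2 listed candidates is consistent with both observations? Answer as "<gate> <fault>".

Evaluate each candidate on input P=0, Q=1, R=1:
  G2 inverted output: G1=0, G2=0 [inverted output], G3=0, G4=1, G5=1, G6=0, G7=0, G8=0 → Y1=0, Y2=0 — matches
  G8 inverted output: G1=0, G2=1, G3=1, G4=0, G5=1, G6=0, G7=0, G8=1 [inverted output] → Y1=0, Y2=1 — eliminated
Only G2 inverted output reproduces the observed Y1=0, Y2=0.

G2 inverted output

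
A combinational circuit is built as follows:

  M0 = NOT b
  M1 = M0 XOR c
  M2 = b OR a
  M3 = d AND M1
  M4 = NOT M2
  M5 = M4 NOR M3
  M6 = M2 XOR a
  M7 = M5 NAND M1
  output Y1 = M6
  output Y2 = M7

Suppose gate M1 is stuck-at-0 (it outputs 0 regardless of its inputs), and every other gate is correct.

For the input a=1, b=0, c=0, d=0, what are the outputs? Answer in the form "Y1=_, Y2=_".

Propagate with M1 forced: M0=1, M1=0 [stuck-at-0], M2=1, M3=0, M4=0, M5=1, M6=0, M7=1.
So the outputs are Y1=0, Y2=1. (Without the fault they would be Y1=0, Y2=0.)

Y1=0, Y2=1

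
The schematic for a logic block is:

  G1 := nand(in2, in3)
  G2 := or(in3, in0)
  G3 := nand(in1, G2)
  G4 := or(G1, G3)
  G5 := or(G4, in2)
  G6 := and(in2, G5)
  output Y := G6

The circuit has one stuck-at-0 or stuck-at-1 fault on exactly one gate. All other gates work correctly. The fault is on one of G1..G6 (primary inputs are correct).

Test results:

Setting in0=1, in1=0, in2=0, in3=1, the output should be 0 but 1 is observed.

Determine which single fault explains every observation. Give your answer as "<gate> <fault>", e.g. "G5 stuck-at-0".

Fault-free values for test 1 (in0=1, in1=0, in2=0, in3=1): G1=1, G2=1, G3=1, G4=1, G5=1, G6=0, giving Y=0. Observed 1.
Test 1: faults giving observed 1 are {G6 stuck-at-1}.
Only G6 stuck-at-1 is consistent with every test.

G6 stuck-at-1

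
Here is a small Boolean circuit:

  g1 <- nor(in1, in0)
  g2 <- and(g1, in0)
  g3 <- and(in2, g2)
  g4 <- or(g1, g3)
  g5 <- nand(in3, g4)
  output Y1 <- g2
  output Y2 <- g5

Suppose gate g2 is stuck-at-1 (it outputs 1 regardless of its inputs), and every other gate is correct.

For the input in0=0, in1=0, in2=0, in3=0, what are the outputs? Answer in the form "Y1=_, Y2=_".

Propagate with g2 forced: g1=1, g2=1 [stuck-at-1], g3=0, g4=1, g5=1.
So the outputs are Y1=1, Y2=1. (Without the fault they would be Y1=0, Y2=1.)

Y1=1, Y2=1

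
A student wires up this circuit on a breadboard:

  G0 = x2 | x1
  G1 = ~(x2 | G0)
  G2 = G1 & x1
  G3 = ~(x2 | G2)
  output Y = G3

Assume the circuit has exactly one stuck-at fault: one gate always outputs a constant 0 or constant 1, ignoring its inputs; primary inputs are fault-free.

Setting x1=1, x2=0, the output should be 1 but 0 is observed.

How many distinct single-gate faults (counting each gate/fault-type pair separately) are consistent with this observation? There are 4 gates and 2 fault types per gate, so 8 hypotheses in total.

Fault-free: G0=1, G1=0, G2=0, G3=1 → 1. Observed 0.
  G0 stuck-at-0: output 0 ✓
  G0 stuck-at-1: output 1 ✗
  G1 stuck-at-0: output 1 ✗
  G1 stuck-at-1: output 0 ✓
  G2 stuck-at-0: output 1 ✗
  G2 stuck-at-1: output 0 ✓
  G3 stuck-at-0: output 0 ✓
  G3 stuck-at-1: output 1 ✗
Consistent faults: {G0 stuck-at-0, G1 stuck-at-1, G2 stuck-at-1, G3 stuck-at-0} — 4 in all.

4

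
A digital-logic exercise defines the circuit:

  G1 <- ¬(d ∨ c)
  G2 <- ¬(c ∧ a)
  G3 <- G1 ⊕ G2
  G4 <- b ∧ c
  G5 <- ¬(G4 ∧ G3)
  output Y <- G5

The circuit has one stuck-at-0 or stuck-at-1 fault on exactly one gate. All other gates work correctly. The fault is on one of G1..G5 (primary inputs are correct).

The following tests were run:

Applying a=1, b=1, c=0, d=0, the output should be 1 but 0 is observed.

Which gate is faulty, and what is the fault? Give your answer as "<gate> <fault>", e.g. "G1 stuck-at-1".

Fault-free values for test 1 (a=1, b=1, c=0, d=0): G1=1, G2=1, G3=0, G4=0, G5=1, giving Y=1. Observed 0.
Test 1: faults giving observed 0 are {G5 stuck-at-0}.
Only G5 stuck-at-0 is consistent with every test.

G5 stuck-at-0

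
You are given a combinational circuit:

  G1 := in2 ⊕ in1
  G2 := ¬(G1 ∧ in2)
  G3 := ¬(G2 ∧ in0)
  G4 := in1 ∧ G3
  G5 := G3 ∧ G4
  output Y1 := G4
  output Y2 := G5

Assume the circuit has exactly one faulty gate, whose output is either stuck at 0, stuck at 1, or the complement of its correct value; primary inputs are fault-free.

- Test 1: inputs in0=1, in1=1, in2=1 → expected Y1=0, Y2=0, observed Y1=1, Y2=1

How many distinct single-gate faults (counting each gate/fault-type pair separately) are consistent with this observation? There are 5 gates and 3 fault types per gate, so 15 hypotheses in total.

6

Fault-free: G1=0, G2=1, G3=0, G4=0, G5=0 → Y1=0, Y2=0. Observed Y1=1, Y2=1.
  G1: stuck-at-1, inverted output ✓; others ✗
  G2: stuck-at-0, inverted output ✓; others ✗
  G3: stuck-at-1, inverted output ✓; others ✗
  G4: none of the 3 fault types match ✗
  G5: none of the 3 fault types match ✗
Consistent faults: {G1 stuck-at-1, G1 inverted output, G2 stuck-at-0, G2 inverted output, G3 stuck-at-1, G3 inverted output} — 6 in all.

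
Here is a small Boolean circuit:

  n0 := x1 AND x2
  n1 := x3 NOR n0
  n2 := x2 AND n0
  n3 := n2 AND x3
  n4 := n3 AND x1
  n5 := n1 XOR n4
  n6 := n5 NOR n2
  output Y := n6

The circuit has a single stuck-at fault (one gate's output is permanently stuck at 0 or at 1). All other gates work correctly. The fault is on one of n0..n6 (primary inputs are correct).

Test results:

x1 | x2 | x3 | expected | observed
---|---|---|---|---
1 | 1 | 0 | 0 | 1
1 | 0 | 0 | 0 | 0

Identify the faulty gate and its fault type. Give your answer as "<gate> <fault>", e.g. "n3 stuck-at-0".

n2 stuck-at-0

Fault-free values for test 1 (x1=1, x2=1, x3=0): n0=1, n1=0, n2=1, n3=0, n4=0, n5=0, n6=0, giving Y=0. Observed 1.
Test 1: faults giving observed 1 are {n2 stuck-at-0, n6 stuck-at-1}.
Test 2 (x1=1, x2=0, x3=0): fault-free n0=0, n1=1, n2=0, n3=0, n4=0, n5=1, n6=0 → 0; observed 0. Eliminates n6 stuck-at-1.
Only n2 stuck-at-0 is consistent with every test.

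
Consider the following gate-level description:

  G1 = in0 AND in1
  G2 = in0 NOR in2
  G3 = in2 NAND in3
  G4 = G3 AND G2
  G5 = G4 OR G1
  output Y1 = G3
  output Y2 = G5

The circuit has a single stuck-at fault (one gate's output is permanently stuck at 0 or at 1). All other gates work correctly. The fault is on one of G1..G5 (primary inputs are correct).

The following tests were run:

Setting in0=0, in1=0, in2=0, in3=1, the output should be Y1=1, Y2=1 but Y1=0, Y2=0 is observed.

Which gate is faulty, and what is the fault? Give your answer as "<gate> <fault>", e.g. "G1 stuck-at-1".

Fault-free values for test 1 (in0=0, in1=0, in2=0, in3=1): G1=0, G2=1, G3=1, G4=1, G5=1, giving Y1=1, Y2=1. Observed Y1=0, Y2=0.
Test 1: faults giving observed Y1=0, Y2=0 are {G3 stuck-at-0}.
Only G3 stuck-at-0 is consistent with every test.

G3 stuck-at-0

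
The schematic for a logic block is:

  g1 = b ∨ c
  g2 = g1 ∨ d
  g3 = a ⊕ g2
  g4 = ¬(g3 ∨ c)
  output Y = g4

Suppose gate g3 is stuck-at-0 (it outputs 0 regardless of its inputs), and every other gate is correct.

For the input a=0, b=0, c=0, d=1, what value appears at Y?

1

Propagate with g3 forced: g1=0, g2=1, g3=0 [stuck-at-0], g4=1.
So Y = 1. (Without the fault it would be 0.)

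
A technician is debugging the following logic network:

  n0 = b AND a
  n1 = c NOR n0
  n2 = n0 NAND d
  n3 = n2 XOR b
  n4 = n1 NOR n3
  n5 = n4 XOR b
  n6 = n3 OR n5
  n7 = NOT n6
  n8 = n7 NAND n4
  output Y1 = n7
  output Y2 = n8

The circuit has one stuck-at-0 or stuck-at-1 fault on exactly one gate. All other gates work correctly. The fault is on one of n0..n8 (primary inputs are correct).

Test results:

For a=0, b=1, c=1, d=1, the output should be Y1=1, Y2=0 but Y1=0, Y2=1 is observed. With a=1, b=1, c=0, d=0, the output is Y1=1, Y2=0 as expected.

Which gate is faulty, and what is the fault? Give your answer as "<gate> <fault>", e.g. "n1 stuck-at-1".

Fault-free values for test 1 (a=0, b=1, c=1, d=1): n0=0, n1=0, n2=1, n3=0, n4=1, n5=0, n6=0, n7=1, n8=0, giving Y1=1, Y2=0. Observed Y1=0, Y2=1.
Test 1: faults giving observed Y1=0, Y2=1 are {n0 stuck-at-1, n1 stuck-at-1, n2 stuck-at-0, n3 stuck-at-1, n4 stuck-at-0, n5 stuck-at-1, n6 stuck-at-1, n7 stuck-at-0}.
Test 2 (a=1, b=1, c=0, d=0): fault-free n0=1, n1=0, n2=1, n3=0, n4=1, n5=0, n6=0, n7=1, n8=0 → Y1=1, Y2=0; observed Y1=1, Y2=0. Eliminates n1 stuck-at-1, n2 stuck-at-0, n3 stuck-at-1, n4 stuck-at-0, n5 stuck-at-1, n6 stuck-at-1, n7 stuck-at-0.
Only n0 stuck-at-1 is consistent with every test.

n0 stuck-at-1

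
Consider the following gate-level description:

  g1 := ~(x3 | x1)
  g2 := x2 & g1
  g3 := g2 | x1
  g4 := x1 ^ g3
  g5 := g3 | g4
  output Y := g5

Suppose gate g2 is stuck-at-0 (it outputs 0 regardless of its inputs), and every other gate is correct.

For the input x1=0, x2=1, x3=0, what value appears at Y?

Propagate with g2 forced: g1=1, g2=0 [stuck-at-0], g3=0, g4=0, g5=0.
So Y = 0. (Without the fault it would be 1.)

0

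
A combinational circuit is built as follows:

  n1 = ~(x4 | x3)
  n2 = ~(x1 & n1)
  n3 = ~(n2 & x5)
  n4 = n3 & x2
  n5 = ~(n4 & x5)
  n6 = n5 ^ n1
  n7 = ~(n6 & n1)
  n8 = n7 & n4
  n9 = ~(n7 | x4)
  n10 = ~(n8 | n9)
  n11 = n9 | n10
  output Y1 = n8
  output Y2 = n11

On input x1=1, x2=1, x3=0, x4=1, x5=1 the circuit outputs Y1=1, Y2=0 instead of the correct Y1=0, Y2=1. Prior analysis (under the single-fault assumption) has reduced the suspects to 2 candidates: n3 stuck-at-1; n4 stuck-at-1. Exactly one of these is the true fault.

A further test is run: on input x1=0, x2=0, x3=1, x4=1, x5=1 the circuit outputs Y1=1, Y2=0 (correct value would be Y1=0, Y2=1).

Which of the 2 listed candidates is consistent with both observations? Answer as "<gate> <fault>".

n4 stuck-at-1

Evaluate each candidate on input x1=0, x2=0, x3=1, x4=1, x5=1:
  n3 stuck-at-1: n1=0, n2=1, n3=1 [stuck-at-1], n4=0, n5=1, n6=1, n7=1, n8=0, n9=0, n10=1, n11=1 → Y1=0, Y2=1 — eliminated
  n4 stuck-at-1: n1=0, n2=1, n3=0, n4=1 [stuck-at-1], n5=0, n6=0, n7=1, n8=1, n9=0, n10=0, n11=0 → Y1=1, Y2=0 — matches
Only n4 stuck-at-1 reproduces the observed Y1=1, Y2=0.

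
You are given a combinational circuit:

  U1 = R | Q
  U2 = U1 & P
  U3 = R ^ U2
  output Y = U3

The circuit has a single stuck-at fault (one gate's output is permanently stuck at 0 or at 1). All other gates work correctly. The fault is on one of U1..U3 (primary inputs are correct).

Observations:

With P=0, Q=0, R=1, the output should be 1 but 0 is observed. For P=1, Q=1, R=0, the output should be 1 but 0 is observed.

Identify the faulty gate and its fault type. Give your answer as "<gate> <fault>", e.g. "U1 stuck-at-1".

U3 stuck-at-0

Fault-free values for test 1 (P=0, Q=0, R=1): U1=1, U2=0, U3=1, giving Y=1. Observed 0.
Test 1: faults giving observed 0 are {U2 stuck-at-1, U3 stuck-at-0}.
Test 2 (P=1, Q=1, R=0): fault-free U1=1, U2=1, U3=1 → 1; observed 0. Eliminates U2 stuck-at-1.
Only U3 stuck-at-0 is consistent with every test.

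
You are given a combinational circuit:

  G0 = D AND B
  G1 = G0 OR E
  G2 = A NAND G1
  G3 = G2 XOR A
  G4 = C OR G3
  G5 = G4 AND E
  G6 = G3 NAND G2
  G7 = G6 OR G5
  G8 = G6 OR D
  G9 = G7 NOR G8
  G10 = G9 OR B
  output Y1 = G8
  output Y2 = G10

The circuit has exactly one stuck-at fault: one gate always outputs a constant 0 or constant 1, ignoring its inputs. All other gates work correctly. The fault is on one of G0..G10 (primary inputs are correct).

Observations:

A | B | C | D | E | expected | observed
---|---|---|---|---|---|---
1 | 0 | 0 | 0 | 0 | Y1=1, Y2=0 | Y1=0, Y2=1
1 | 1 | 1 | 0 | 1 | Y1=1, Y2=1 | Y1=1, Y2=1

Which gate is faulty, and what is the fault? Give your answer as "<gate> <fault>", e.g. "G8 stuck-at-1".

G3 stuck-at-1

Fault-free values for test 1 (A=1, B=0, C=0, D=0, E=0): G0=0, G1=0, G2=1, G3=0, G4=0, G5=0, G6=1, G7=1, G8=1, G9=0, G10=0, giving Y1=1, Y2=0. Observed Y1=0, Y2=1.
Test 1: faults giving observed Y1=0, Y2=1 are {G3 stuck-at-1, G6 stuck-at-0}.
Test 2 (A=1, B=1, C=1, D=0, E=1): fault-free G0=0, G1=1, G2=0, G3=1, G4=1, G5=1, G6=1, G7=1, G8=1, G9=0, G10=1 → Y1=1, Y2=1; observed Y1=1, Y2=1. Eliminates G6 stuck-at-0.
Only G3 stuck-at-1 is consistent with every test.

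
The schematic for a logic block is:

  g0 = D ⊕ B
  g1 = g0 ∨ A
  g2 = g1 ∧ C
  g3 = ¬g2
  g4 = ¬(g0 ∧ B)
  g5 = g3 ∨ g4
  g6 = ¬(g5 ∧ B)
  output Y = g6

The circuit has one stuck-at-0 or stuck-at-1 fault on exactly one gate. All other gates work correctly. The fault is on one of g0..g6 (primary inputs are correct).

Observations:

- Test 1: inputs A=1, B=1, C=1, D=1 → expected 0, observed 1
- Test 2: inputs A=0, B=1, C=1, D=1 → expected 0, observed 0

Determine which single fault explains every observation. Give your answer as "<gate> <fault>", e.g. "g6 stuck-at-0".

Fault-free values for test 1 (A=1, B=1, C=1, D=1): g0=0, g1=1, g2=1, g3=0, g4=1, g5=1, g6=0, giving Y=0. Observed 1.
Test 1: faults giving observed 1 are {g0 stuck-at-1, g4 stuck-at-0, g5 stuck-at-0, g6 stuck-at-1}.
Test 2 (A=0, B=1, C=1, D=1): fault-free g0=0, g1=0, g2=0, g3=1, g4=1, g5=1, g6=0 → 0; observed 0. Eliminates g0 stuck-at-1, g5 stuck-at-0, g6 stuck-at-1.
Only g4 stuck-at-0 is consistent with every test.

g4 stuck-at-0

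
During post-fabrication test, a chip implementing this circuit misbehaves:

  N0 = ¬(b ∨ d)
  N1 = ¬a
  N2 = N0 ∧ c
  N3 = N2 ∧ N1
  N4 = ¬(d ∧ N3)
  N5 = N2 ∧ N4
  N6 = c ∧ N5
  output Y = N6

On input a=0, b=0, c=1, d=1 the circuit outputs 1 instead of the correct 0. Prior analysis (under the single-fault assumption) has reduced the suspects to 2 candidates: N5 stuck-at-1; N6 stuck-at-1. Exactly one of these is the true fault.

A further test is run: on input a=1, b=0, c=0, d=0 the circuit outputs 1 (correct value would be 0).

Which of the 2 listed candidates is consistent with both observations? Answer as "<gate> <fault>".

N6 stuck-at-1

Evaluate each candidate on input a=1, b=0, c=0, d=0:
  N5 stuck-at-1: N0=1, N1=0, N2=0, N3=0, N4=1, N5=1 [stuck-at-1], N6=0 → 0 — eliminated
  N6 stuck-at-1: N0=1, N1=0, N2=0, N3=0, N4=1, N5=0, N6=1 [stuck-at-1] → 1 — matches
Only N6 stuck-at-1 reproduces the observed 1.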